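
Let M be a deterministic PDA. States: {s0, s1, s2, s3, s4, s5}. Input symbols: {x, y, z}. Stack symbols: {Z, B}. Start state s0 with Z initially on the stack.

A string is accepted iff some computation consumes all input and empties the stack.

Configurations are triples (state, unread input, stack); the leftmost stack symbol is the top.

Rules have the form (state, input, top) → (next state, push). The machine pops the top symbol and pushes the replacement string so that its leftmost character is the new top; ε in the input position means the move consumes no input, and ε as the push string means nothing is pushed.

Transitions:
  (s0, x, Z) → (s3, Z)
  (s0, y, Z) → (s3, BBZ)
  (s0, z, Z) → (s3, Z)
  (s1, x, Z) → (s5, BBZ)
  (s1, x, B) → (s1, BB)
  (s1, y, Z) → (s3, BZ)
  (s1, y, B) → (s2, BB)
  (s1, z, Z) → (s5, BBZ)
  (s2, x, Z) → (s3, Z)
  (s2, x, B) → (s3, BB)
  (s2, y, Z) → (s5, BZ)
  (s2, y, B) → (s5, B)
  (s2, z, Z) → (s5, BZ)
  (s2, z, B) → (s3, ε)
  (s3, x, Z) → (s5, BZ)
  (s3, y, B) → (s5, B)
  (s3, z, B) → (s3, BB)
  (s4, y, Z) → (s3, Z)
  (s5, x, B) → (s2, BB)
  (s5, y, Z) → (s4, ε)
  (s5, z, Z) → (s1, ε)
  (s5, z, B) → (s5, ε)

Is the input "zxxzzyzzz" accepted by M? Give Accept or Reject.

(s0, zxxzzyzzz, Z)
  read z, top Z: go to s3, push Z → (s3, xxzzyzzz, Z)
  read x, top Z: go to s5, push BZ → (s5, xzzyzzz, BZ)
  read x, top B: go to s2, push BB → (s2, zzyzzz, BBZ)
  read z, top B: go to s3, push ε → (s3, zyzzz, BZ)
  read z, top B: go to s3, push BB → (s3, yzzz, BBZ)
  read y, top B: go to s5, push B → (s5, zzz, BBZ)
  read z, top B: go to s5, push ε → (s5, zz, BZ)
  read z, top B: go to s5, push ε → (s5, z, Z)
  read z, top Z: go to s1, push ε → (s1, ε, ε)
All input consumed and the stack is empty.

Accept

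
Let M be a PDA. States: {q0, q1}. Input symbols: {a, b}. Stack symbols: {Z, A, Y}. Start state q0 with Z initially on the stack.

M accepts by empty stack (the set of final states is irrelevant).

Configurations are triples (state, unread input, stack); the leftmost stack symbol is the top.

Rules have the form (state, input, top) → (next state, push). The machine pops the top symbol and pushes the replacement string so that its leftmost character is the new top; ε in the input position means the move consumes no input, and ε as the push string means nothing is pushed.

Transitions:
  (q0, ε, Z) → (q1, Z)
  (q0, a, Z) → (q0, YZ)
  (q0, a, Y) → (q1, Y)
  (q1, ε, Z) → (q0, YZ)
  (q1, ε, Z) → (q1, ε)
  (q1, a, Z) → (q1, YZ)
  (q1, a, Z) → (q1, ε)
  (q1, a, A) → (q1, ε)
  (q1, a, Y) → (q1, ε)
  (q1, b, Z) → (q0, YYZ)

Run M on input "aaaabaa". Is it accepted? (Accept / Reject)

No computation consumes all input and empties the stack.

Reject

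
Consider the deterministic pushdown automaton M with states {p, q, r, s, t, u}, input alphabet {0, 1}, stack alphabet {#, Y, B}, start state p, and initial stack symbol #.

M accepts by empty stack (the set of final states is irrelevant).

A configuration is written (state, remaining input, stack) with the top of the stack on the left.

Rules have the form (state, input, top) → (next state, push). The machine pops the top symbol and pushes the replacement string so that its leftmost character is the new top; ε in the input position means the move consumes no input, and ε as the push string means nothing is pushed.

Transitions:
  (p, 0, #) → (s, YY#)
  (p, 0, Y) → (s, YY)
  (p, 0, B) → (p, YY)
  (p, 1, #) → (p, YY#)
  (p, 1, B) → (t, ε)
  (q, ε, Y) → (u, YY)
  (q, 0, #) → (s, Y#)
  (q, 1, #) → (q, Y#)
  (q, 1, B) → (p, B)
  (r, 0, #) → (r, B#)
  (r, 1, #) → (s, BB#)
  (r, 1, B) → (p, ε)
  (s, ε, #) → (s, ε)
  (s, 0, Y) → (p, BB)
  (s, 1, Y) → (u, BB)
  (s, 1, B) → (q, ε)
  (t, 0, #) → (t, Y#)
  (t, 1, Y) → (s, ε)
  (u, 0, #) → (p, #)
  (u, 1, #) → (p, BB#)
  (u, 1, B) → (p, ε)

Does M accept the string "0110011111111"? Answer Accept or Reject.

(p, 0110011111111, #) ⊢ (s, 110011111111, YY#) ⊢ (u, 10011111111, BBY#) ⊢ (p, 0011111111, BY#) ⊢ (p, 011111111, YYY#) ⊢ (s, 11111111, YYYY#) ⊢ (u, 1111111, BBYYY#) ⊢ (p, 111111, BYYY#) ⊢ (t, 11111, YYY#) ⊢ (s, 1111, YY#) ⊢ (u, 111, BBY#) ⊢ (p, 11, BY#) ⊢ (t, 1, Y#) ⊢ (s, ε, #) ⊢ (s, ε, ε)
All input consumed and the stack is empty.

Accept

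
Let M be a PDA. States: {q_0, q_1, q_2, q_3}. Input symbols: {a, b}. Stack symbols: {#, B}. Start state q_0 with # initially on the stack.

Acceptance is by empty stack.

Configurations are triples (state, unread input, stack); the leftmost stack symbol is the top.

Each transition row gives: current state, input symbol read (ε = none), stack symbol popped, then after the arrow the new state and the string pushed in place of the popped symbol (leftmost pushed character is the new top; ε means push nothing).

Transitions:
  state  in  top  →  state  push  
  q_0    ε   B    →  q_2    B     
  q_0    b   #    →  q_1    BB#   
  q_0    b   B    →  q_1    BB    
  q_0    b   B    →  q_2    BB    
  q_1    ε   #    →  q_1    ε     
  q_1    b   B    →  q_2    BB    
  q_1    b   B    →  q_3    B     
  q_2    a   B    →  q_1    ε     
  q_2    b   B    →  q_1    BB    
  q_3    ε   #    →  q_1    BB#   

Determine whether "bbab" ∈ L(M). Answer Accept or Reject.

Reject

No computation consumes all input and empties the stack.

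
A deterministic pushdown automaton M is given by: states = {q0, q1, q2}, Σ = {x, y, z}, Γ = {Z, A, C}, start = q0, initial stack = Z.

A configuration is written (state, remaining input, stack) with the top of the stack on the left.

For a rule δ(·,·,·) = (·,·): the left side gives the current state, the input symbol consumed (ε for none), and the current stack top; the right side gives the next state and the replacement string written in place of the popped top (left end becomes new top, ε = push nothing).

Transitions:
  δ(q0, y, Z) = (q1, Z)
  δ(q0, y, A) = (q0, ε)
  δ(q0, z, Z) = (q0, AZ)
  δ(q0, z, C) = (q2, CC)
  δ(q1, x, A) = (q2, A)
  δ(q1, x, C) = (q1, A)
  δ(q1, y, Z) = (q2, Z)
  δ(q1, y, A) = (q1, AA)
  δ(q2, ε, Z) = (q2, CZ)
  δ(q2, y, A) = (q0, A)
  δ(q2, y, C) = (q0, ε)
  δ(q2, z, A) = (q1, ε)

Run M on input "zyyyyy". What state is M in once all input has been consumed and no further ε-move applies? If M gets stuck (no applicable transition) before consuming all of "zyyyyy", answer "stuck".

(q0, zyyyyy, Z)
  read z, top Z: go to q0, push AZ → (q0, yyyyy, AZ)
  read y, top A: go to q0, push ε → (q0, yyyy, Z)
  read y, top Z: go to q1, push Z → (q1, yyy, Z)
  read y, top Z: go to q2, push Z → (q2, yy, Z)
  ε-move, top Z: go to q2, push CZ → (q2, yy, CZ)
  read y, top C: go to q0, push ε → (q0, y, Z)
  read y, top Z: go to q1, push Z → (q1, ε, Z)
All input consumed; M is in state q1.

q1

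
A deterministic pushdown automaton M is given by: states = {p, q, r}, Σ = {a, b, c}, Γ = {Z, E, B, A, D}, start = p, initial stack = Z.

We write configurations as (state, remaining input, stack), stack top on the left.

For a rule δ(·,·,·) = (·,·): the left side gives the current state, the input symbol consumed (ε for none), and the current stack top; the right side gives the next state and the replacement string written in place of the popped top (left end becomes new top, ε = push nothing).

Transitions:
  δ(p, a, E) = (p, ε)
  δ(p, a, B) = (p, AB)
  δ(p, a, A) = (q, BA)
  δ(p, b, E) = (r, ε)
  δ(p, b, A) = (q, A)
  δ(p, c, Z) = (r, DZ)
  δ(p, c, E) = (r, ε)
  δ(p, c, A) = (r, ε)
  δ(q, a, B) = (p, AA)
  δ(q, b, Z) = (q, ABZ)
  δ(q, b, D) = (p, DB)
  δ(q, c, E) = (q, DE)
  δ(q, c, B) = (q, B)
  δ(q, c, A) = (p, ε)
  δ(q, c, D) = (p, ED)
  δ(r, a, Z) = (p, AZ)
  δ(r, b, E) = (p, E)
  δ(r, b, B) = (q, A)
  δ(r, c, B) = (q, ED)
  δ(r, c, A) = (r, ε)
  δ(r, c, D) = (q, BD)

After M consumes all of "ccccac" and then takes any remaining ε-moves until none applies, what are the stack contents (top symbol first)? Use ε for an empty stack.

ADZ

(p, ccccac, Z)
  read c, top Z: go to r, push DZ → (r, cccac, DZ)
  read c, top D: go to q, push BD → (q, ccac, BDZ)
  read c, top B: go to q, push B → (q, cac, BDZ)
  read c, top B: go to q, push B → (q, ac, BDZ)
  read a, top B: go to p, push AA → (p, c, AADZ)
  read c, top A: go to r, push ε → (r, ε, ADZ)
All input consumed in state r with stack ADZ.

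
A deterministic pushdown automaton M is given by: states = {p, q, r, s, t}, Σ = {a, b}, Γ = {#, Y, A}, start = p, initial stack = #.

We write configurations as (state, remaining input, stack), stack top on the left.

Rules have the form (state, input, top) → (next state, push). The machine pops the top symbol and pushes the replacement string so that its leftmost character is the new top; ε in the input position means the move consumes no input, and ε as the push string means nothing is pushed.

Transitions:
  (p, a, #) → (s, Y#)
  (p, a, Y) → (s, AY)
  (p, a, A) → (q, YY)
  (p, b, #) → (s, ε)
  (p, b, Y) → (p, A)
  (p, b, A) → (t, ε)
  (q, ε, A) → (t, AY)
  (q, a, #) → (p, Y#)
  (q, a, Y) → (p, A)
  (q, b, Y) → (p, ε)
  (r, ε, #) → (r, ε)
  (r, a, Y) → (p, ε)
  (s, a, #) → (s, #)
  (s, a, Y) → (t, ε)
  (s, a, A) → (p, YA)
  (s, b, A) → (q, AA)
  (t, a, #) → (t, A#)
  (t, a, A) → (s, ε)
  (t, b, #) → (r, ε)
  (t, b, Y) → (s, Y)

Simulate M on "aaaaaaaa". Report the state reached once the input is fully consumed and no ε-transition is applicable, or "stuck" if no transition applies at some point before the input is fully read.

(p, aaaaaaaa, #)
  read a, top #: go to s, push Y# → (s, aaaaaaa, Y#)
  read a, top Y: go to t, push ε → (t, aaaaaa, #)
  read a, top #: go to t, push A# → (t, aaaaa, A#)
  read a, top A: go to s, push ε → (s, aaaa, #)
  read a, top #: go to s, push # → (s, aaa, #)
  read a, top #: go to s, push # → (s, aa, #)
  read a, top #: go to s, push # → (s, a, #)
  read a, top #: go to s, push # → (s, ε, #)
All input consumed; M is in state s.

s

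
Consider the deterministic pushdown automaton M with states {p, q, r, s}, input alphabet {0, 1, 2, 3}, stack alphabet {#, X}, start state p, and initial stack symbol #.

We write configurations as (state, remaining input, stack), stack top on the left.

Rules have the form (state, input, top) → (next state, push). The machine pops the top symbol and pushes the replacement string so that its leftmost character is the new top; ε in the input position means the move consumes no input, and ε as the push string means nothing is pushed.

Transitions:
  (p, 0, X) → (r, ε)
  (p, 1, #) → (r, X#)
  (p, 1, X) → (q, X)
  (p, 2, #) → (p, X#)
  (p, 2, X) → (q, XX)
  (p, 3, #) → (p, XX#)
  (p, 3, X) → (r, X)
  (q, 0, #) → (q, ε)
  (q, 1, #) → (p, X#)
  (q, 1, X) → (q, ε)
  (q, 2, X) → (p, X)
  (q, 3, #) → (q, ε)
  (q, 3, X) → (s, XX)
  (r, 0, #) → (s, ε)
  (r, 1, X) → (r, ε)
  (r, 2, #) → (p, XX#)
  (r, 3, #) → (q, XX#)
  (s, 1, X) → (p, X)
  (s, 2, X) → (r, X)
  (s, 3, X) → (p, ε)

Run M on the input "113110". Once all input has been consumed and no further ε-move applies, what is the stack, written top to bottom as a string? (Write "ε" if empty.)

ε

(p, 113110, #)
  read 1, top #: go to r, push X# → (r, 13110, X#)
  read 1, top X: go to r, push ε → (r, 3110, #)
  read 3, top #: go to q, push XX# → (q, 110, XX#)
  read 1, top X: go to q, push ε → (q, 10, X#)
  read 1, top X: go to q, push ε → (q, 0, #)
  read 0, top #: go to q, push ε → (q, ε, ε)
All input consumed in state q with stack ε.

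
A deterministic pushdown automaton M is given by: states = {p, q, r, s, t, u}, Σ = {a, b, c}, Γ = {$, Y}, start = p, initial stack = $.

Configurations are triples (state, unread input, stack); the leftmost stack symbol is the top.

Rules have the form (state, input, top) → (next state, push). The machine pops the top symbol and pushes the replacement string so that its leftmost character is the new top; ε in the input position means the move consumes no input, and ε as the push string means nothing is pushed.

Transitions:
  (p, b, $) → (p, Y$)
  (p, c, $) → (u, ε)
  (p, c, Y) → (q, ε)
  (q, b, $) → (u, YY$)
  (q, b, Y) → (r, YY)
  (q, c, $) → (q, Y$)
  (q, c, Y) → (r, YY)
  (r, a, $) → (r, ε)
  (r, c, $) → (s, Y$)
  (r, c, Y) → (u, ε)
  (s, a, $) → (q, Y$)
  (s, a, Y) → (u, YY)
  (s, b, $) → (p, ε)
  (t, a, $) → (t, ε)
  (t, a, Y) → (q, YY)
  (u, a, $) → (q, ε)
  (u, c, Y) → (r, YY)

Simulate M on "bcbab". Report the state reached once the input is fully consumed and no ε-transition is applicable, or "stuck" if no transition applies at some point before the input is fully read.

stuck

(p, bcbab, $) ⊢ (p, cbab, Y$) ⊢ (q, bab, $) ⊢ (u, ab, YY$)
No transition for (u, a, top Y); M blocks with input ab remaining.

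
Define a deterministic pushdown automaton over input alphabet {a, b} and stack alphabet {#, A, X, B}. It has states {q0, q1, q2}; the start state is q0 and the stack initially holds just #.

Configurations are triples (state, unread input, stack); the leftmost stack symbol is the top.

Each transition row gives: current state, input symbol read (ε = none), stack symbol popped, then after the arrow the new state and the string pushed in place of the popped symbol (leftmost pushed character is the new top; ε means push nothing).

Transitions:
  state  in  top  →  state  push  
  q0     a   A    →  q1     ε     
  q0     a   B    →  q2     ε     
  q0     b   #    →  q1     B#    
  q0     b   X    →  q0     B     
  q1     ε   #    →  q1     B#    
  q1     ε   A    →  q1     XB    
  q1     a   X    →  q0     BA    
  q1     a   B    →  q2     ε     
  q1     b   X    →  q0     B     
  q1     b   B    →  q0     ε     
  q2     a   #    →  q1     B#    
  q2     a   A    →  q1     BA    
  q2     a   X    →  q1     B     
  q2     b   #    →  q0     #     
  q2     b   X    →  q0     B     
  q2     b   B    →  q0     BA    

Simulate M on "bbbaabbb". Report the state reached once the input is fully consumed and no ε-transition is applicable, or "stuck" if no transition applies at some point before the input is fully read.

(q0, bbbaabbb, #) ⊢ (q1, bbaabbb, B#) ⊢ (q0, baabbb, #) ⊢ (q1, aabbb, B#) ⊢ (q2, abbb, #) ⊢ (q1, bbb, B#) ⊢ (q0, bb, #) ⊢ (q1, b, B#) ⊢ (q0, ε, #)
All input consumed; M is in state q0.

q0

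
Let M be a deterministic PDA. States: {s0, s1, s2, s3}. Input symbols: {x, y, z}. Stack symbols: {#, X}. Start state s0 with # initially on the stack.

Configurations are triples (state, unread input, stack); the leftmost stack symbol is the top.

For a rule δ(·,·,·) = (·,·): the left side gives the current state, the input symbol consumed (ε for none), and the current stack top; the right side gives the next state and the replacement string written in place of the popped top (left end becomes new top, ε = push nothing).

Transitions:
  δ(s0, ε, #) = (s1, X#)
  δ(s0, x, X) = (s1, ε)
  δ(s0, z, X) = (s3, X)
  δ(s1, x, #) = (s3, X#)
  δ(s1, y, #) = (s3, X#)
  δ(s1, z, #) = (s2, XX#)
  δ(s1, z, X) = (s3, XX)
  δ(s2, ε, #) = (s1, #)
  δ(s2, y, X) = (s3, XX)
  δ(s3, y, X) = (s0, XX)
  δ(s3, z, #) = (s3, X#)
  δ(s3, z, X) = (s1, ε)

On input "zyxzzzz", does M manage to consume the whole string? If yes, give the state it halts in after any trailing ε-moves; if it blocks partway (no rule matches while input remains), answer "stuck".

s1

(s0, zyxzzzz, #)
  ε-move, top #: go to s1, push X# → (s1, zyxzzzz, X#)
  read z, top X: go to s3, push XX → (s3, yxzzzz, XX#)
  read y, top X: go to s0, push XX → (s0, xzzzz, XXX#)
  read x, top X: go to s1, push ε → (s1, zzzz, XX#)
  read z, top X: go to s3, push XX → (s3, zzz, XXX#)
  read z, top X: go to s1, push ε → (s1, zz, XX#)
  read z, top X: go to s3, push XX → (s3, z, XXX#)
  read z, top X: go to s1, push ε → (s1, ε, XX#)
All input consumed; M is in state s1.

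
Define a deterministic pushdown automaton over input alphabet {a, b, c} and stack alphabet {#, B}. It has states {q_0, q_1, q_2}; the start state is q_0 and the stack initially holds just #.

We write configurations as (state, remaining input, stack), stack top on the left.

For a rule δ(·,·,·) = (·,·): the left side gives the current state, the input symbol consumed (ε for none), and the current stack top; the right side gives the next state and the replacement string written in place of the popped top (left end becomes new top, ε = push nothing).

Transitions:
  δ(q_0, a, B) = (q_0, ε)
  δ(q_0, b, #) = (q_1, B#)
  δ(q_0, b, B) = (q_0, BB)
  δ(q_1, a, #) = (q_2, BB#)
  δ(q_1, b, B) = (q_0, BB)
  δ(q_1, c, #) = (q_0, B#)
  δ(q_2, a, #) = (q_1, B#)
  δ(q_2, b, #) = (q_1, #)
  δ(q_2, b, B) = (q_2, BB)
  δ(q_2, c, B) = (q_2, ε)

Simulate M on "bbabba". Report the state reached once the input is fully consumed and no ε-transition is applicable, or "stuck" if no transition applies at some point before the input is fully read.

q_0

(q_0, bbabba, #) ⊢ (q_1, babba, B#) ⊢ (q_0, abba, BB#) ⊢ (q_0, bba, B#) ⊢ (q_0, ba, BB#) ⊢ (q_0, a, BBB#) ⊢ (q_0, ε, BB#)
All input consumed; M is in state q_0.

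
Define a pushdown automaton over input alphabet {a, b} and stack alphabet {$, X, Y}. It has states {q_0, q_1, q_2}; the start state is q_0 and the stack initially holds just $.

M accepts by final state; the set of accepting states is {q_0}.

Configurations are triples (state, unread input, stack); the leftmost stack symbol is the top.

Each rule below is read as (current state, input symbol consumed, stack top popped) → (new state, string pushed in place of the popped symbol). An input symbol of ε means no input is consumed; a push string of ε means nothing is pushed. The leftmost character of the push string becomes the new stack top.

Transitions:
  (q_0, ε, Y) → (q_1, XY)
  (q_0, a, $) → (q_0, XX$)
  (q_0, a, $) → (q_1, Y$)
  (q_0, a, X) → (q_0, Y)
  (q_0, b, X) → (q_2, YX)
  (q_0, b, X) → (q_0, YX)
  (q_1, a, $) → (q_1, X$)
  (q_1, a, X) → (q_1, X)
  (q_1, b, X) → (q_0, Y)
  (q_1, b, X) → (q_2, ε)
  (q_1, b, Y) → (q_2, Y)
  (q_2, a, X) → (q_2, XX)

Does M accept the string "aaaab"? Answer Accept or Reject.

One accepting computation: (q_0, aaaab, $) ⊢ (q_0, aaab, XX$) ⊢ (q_0, aab, YX$) ⊢ (q_1, aab, XYX$) ⊢ (q_1, ab, XYX$) ⊢ (q_1, b, XYX$) ⊢ (q_0, ε, YYX$)
All input consumed and state q_0 ∈ F.

Accept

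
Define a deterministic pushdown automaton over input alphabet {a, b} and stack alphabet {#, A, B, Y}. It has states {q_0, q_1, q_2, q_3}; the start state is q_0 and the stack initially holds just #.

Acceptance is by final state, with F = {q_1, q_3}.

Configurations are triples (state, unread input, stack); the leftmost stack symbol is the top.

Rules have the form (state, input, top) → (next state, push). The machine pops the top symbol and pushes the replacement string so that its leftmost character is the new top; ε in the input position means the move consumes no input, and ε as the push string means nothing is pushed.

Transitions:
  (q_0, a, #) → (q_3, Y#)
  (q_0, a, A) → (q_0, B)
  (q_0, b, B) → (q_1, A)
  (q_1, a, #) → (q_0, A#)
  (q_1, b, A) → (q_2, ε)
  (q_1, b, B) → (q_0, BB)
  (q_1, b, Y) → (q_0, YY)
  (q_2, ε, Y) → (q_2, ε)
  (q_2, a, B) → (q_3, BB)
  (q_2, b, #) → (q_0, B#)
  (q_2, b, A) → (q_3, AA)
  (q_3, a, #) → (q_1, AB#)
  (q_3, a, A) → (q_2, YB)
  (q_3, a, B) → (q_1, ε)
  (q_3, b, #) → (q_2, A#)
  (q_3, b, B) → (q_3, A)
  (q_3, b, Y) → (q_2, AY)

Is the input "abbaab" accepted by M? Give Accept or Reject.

(q_0, abbaab, #)
  read a, top #: go to q_3, push Y# → (q_3, bbaab, Y#)
  read b, top Y: go to q_2, push AY → (q_2, baab, AY#)
  read b, top A: go to q_3, push AA → (q_3, aab, AAY#)
  read a, top A: go to q_2, push YB → (q_2, ab, YBAY#)
  ε-move, top Y: go to q_2, push ε → (q_2, ab, BAY#)
  read a, top B: go to q_3, push BB → (q_3, b, BBAY#)
  read b, top B: go to q_3, push A → (q_3, ε, ABAY#)
All input consumed; state q_3 ∈ F.

Accept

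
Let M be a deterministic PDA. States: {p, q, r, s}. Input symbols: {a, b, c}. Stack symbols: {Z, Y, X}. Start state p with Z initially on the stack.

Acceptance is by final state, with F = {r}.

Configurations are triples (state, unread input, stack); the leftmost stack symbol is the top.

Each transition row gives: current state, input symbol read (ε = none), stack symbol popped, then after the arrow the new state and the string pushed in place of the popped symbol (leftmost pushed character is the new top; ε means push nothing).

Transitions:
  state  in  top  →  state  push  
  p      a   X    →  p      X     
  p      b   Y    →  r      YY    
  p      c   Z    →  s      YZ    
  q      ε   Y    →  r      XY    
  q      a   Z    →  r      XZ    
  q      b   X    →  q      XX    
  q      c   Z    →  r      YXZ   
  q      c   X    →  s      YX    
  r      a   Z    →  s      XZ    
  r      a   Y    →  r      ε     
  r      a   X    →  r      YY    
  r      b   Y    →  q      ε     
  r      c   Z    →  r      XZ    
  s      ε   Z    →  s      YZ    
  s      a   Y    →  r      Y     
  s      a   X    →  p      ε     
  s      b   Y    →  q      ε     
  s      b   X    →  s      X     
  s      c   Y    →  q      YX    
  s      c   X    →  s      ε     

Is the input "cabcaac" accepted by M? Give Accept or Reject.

(p, cabcaac, Z)
  read c, top Z: go to s, push YZ → (s, abcaac, YZ)
  read a, top Y: go to r, push Y → (r, bcaac, YZ)
  read b, top Y: go to q, push ε → (q, caac, Z)
  read c, top Z: go to r, push YXZ → (r, aac, YXZ)
  read a, top Y: go to r, push ε → (r, ac, XZ)
  read a, top X: go to r, push YY → (r, c, YYZ)
No transition applies at (r, c, YYZ); input not fully consumed.

Reject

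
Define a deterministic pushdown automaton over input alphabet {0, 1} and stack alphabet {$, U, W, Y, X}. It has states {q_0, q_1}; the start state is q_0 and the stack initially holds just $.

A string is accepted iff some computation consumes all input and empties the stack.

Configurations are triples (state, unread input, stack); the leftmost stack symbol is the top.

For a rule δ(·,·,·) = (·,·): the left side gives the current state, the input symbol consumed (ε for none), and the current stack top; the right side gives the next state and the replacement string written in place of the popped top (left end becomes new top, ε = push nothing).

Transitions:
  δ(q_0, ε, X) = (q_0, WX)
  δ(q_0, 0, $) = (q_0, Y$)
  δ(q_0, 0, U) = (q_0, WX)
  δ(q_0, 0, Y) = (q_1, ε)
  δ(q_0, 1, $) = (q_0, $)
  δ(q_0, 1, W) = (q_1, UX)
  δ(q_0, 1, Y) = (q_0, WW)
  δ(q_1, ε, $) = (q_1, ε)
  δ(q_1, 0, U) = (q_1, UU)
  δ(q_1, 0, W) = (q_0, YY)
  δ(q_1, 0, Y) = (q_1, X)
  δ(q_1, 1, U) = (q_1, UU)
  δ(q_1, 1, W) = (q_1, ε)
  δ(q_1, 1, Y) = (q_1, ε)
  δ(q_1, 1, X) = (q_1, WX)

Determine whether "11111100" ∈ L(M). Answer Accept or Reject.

Accept

(q_0, 11111100, $)
  read 1, top $: go to q_0, push $ → (q_0, 1111100, $)
  read 1, top $: go to q_0, push $ → (q_0, 111100, $)
  read 1, top $: go to q_0, push $ → (q_0, 11100, $)
  read 1, top $: go to q_0, push $ → (q_0, 1100, $)
  read 1, top $: go to q_0, push $ → (q_0, 100, $)
  read 1, top $: go to q_0, push $ → (q_0, 00, $)
  read 0, top $: go to q_0, push Y$ → (q_0, 0, Y$)
  read 0, top Y: go to q_1, push ε → (q_1, ε, $)
  ε-move, top $: go to q_1, push ε → (q_1, ε, ε)
All input consumed and the stack is empty.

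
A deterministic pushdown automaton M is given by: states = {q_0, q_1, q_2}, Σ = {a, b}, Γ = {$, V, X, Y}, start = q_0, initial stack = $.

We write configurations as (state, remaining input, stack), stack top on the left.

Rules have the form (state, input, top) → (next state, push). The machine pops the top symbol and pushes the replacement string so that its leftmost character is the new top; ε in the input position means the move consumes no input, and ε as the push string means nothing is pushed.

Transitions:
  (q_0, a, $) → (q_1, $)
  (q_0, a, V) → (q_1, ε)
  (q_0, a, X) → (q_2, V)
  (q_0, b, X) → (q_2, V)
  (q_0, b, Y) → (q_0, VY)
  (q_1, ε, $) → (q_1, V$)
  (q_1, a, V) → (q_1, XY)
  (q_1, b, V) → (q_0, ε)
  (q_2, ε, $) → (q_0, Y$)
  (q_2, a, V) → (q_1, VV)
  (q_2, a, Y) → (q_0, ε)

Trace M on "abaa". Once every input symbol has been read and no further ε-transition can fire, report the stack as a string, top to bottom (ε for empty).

(q_0, abaa, $)
  read a, top $: go to q_1, push $ → (q_1, baa, $)
  ε-move, top $: go to q_1, push V$ → (q_1, baa, V$)
  read b, top V: go to q_0, push ε → (q_0, aa, $)
  read a, top $: go to q_1, push $ → (q_1, a, $)
  ε-move, top $: go to q_1, push V$ → (q_1, a, V$)
  read a, top V: go to q_1, push XY → (q_1, ε, XY$)
All input consumed in state q_1 with stack XY$.

XY$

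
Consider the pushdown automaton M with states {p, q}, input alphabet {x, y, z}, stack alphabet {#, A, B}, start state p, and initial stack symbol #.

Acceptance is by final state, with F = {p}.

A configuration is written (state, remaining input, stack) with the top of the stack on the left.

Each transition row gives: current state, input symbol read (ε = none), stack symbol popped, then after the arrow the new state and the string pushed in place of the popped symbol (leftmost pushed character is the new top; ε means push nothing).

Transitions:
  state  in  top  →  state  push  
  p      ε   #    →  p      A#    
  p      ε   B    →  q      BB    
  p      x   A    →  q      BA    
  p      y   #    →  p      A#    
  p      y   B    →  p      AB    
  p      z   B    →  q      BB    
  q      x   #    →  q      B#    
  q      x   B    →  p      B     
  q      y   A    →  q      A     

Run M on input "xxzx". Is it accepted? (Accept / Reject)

Accept

One accepting computation: (p, xxzx, #) ⊢ (p, xxzx, A#) ⊢ (q, xzx, BA#) ⊢ (p, zx, BA#) ⊢ (q, x, BBA#) ⊢ (p, ε, BBA#)
All input consumed and state p ∈ F.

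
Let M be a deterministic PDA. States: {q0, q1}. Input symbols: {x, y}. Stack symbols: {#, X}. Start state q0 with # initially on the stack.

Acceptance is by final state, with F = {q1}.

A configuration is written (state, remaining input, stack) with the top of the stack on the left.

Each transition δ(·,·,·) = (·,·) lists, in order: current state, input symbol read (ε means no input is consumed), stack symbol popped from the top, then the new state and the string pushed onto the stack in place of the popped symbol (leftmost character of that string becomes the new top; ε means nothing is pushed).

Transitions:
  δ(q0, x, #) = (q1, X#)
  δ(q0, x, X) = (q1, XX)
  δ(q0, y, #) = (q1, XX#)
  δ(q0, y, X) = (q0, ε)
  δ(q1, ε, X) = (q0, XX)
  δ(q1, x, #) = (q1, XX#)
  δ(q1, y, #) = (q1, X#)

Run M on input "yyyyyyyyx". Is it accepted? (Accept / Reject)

(q0, yyyyyyyyx, #) ⊢ (q1, yyyyyyyx, XX#) ⊢ (q0, yyyyyyyx, XXX#) ⊢ (q0, yyyyyyx, XX#) ⊢ (q0, yyyyyx, X#) ⊢ (q0, yyyyx, #) ⊢ (q1, yyyx, XX#) ⊢ (q0, yyyx, XXX#) ⊢ (q0, yyx, XX#) ⊢ (q0, yx, X#) ⊢ (q0, x, #) ⊢ (q1, ε, X#)
All input consumed; state q1 ∈ F.

Accept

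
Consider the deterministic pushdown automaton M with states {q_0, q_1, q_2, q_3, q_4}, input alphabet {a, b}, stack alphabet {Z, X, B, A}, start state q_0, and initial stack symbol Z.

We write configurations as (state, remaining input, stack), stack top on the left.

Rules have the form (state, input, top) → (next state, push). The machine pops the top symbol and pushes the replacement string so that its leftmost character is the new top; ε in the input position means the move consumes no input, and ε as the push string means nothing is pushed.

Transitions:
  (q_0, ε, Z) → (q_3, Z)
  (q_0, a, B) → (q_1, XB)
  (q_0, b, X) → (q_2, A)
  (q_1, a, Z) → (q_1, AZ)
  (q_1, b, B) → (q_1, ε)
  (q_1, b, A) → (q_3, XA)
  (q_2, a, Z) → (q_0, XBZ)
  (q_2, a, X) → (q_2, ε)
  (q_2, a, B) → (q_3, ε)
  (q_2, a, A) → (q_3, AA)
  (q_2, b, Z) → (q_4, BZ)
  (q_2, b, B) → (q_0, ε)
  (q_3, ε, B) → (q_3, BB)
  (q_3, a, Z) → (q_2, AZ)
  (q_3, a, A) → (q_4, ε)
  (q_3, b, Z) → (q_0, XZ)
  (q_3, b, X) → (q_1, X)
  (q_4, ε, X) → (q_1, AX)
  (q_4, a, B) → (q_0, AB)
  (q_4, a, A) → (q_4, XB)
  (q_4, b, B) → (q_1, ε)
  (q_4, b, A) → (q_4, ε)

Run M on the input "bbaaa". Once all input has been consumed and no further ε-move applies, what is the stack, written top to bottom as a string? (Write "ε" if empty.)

AXBZ

(q_0, bbaaa, Z)
  ε-move, top Z: go to q_3, push Z → (q_3, bbaaa, Z)
  read b, top Z: go to q_0, push XZ → (q_0, baaa, XZ)
  read b, top X: go to q_2, push A → (q_2, aaa, AZ)
  read a, top A: go to q_3, push AA → (q_3, aa, AAZ)
  read a, top A: go to q_4, push ε → (q_4, a, AZ)
  read a, top A: go to q_4, push XB → (q_4, ε, XBZ)
  ε-move, top X: go to q_1, push AX → (q_1, ε, AXBZ)
All input consumed in state q_1 with stack AXBZ.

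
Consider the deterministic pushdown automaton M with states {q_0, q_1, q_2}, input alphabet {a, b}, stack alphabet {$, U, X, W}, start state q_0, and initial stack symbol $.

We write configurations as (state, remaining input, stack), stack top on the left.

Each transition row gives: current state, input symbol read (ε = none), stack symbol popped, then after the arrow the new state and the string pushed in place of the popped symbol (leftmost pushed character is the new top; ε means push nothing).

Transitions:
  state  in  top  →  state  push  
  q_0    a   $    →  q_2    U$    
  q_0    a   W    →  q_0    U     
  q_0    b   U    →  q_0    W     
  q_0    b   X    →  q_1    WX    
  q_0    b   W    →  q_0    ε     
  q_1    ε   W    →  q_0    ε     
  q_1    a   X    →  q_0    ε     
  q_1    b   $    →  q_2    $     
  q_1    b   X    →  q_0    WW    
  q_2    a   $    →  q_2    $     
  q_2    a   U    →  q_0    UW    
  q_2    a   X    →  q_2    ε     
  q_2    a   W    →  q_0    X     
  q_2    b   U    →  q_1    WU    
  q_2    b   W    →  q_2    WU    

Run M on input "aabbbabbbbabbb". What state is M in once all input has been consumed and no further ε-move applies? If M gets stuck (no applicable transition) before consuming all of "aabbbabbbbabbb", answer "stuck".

(q_0, aabbbabbbbabbb, $)
  read a, top $: go to q_2, push U$ → (q_2, abbbabbbbabbb, U$)
  read a, top U: go to q_0, push UW → (q_0, bbbabbbbabbb, UW$)
  read b, top U: go to q_0, push W → (q_0, bbabbbbabbb, WW$)
  read b, top W: go to q_0, push ε → (q_0, babbbbabbb, W$)
  read b, top W: go to q_0, push ε → (q_0, abbbbabbb, $)
  read a, top $: go to q_2, push U$ → (q_2, bbbbabbb, U$)
  read b, top U: go to q_1, push WU → (q_1, bbbabbb, WU$)
  ε-move, top W: go to q_0, push ε → (q_0, bbbabbb, U$)
  read b, top U: go to q_0, push W → (q_0, bbabbb, W$)
  read b, top W: go to q_0, push ε → (q_0, babbb, $)
No transition for (q_0, b, top $); M blocks with input babbb remaining.

stuck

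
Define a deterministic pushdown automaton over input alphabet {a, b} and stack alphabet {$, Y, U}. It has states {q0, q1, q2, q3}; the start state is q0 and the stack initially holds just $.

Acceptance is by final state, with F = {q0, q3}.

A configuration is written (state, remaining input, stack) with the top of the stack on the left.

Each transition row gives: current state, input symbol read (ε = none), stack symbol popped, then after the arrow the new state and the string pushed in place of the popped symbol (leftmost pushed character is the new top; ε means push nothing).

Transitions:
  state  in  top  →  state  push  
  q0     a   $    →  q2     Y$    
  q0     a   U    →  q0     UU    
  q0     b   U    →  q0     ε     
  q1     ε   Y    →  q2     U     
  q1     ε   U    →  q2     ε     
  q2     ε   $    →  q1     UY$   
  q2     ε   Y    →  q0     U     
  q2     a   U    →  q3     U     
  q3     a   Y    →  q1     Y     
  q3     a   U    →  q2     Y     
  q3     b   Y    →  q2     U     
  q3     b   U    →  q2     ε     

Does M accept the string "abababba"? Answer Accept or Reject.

Reject

(q0, abababba, $)
  read a, top $: go to q2, push Y$ → (q2, bababba, Y$)
  ε-move, top Y: go to q0, push U → (q0, bababba, U$)
  read b, top U: go to q0, push ε → (q0, ababba, $)
  read a, top $: go to q2, push Y$ → (q2, babba, Y$)
  ε-move, top Y: go to q0, push U → (q0, babba, U$)
  read b, top U: go to q0, push ε → (q0, abba, $)
  read a, top $: go to q2, push Y$ → (q2, bba, Y$)
  ε-move, top Y: go to q0, push U → (q0, bba, U$)
  read b, top U: go to q0, push ε → (q0, ba, $)
No transition applies at (q0, ba, $); input not fully consumed.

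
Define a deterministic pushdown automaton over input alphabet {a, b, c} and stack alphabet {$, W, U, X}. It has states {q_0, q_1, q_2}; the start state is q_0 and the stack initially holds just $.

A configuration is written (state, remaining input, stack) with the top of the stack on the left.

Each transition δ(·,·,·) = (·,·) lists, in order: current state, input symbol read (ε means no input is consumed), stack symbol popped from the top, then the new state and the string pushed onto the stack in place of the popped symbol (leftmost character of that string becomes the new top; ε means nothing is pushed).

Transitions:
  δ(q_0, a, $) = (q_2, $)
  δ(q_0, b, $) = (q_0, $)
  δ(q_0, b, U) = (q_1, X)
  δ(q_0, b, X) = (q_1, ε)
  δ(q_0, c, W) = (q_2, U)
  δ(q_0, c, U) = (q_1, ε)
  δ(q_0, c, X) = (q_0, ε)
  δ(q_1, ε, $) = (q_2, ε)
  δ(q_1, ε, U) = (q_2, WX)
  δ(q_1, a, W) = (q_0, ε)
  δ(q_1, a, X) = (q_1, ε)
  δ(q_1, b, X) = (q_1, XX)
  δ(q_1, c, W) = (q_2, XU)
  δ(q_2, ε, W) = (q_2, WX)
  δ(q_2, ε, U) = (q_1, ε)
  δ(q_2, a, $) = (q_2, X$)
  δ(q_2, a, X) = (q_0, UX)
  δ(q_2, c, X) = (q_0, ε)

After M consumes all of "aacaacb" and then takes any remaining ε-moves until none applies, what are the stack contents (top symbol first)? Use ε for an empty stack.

$

(q_0, aacaacb, $)
  read a, top $: go to q_2, push $ → (q_2, acaacb, $)
  read a, top $: go to q_2, push X$ → (q_2, caacb, X$)
  read c, top X: go to q_0, push ε → (q_0, aacb, $)
  read a, top $: go to q_2, push $ → (q_2, acb, $)
  read a, top $: go to q_2, push X$ → (q_2, cb, X$)
  read c, top X: go to q_0, push ε → (q_0, b, $)
  read b, top $: go to q_0, push $ → (q_0, ε, $)
All input consumed in state q_0 with stack $.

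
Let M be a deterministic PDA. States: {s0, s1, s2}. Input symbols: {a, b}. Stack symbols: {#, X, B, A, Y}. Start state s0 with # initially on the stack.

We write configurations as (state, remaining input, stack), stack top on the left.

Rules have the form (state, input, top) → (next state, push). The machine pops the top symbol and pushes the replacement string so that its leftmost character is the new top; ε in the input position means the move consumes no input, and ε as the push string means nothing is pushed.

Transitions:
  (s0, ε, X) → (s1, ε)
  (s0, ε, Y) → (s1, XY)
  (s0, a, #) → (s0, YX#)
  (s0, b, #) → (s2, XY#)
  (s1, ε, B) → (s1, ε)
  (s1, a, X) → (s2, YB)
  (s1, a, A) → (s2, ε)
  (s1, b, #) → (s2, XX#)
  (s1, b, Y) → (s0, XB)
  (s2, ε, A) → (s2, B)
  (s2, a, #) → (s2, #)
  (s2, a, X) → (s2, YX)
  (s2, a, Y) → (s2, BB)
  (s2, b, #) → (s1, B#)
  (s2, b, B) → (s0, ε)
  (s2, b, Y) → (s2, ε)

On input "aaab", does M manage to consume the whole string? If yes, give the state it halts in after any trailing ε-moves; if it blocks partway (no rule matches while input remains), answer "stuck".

s0

(s0, aaab, #)
  read a, top #: go to s0, push YX# → (s0, aab, YX#)
  ε-move, top Y: go to s1, push XY → (s1, aab, XYX#)
  read a, top X: go to s2, push YB → (s2, ab, YBYX#)
  read a, top Y: go to s2, push BB → (s2, b, BBBYX#)
  read b, top B: go to s0, push ε → (s0, ε, BBYX#)
All input consumed; M is in state s0.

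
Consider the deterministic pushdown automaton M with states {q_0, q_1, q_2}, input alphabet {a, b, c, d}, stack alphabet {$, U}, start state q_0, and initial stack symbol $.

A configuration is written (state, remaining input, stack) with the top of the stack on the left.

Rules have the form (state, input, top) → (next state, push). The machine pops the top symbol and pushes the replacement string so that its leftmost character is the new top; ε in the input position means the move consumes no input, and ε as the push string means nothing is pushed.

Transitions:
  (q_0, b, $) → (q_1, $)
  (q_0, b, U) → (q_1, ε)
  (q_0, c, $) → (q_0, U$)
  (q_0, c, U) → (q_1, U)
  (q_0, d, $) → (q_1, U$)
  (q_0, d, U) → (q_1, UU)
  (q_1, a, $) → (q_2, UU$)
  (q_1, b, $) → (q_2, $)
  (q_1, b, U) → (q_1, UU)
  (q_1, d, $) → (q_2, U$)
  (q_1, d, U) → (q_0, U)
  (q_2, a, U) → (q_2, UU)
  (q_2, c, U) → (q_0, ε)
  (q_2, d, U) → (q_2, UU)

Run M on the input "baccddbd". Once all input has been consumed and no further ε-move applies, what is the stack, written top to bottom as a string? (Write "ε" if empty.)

UUU$

(q_0, baccddbd, $)
  read b, top $: go to q_1, push $ → (q_1, accddbd, $)
  read a, top $: go to q_2, push UU$ → (q_2, ccddbd, UU$)
  read c, top U: go to q_0, push ε → (q_0, cddbd, U$)
  read c, top U: go to q_1, push U → (q_1, ddbd, U$)
  read d, top U: go to q_0, push U → (q_0, dbd, U$)
  read d, top U: go to q_1, push UU → (q_1, bd, UU$)
  read b, top U: go to q_1, push UU → (q_1, d, UUU$)
  read d, top U: go to q_0, push U → (q_0, ε, UUU$)
All input consumed in state q_0 with stack UUU$.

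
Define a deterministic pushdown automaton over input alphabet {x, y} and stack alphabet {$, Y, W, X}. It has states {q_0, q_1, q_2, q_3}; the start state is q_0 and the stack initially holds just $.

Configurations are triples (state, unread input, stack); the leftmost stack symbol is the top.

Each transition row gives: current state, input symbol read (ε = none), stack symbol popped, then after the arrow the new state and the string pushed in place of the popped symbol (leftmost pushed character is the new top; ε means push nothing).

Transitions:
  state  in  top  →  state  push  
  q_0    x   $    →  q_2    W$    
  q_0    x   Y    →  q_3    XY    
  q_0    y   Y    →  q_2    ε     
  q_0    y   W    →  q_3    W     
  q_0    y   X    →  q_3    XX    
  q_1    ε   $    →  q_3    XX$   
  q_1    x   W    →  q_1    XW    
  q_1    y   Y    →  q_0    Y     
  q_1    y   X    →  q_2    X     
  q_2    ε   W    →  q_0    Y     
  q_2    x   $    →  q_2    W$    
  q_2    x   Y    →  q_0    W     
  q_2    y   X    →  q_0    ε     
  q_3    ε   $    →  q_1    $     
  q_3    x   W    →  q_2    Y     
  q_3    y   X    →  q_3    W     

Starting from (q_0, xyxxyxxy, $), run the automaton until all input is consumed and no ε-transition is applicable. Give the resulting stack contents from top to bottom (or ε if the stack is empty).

(q_0, xyxxyxxy, $)
  read x, top $: go to q_2, push W$ → (q_2, yxxyxxy, W$)
  ε-move, top W: go to q_0, push Y → (q_0, yxxyxxy, Y$)
  read y, top Y: go to q_2, push ε → (q_2, xxyxxy, $)
  read x, top $: go to q_2, push W$ → (q_2, xyxxy, W$)
  ε-move, top W: go to q_0, push Y → (q_0, xyxxy, Y$)
  read x, top Y: go to q_3, push XY → (q_3, yxxy, XY$)
  read y, top X: go to q_3, push W → (q_3, xxy, WY$)
  read x, top W: go to q_2, push Y → (q_2, xy, YY$)
  read x, top Y: go to q_0, push W → (q_0, y, WY$)
  read y, top W: go to q_3, push W → (q_3, ε, WY$)
All input consumed in state q_3 with stack WY$.

WY$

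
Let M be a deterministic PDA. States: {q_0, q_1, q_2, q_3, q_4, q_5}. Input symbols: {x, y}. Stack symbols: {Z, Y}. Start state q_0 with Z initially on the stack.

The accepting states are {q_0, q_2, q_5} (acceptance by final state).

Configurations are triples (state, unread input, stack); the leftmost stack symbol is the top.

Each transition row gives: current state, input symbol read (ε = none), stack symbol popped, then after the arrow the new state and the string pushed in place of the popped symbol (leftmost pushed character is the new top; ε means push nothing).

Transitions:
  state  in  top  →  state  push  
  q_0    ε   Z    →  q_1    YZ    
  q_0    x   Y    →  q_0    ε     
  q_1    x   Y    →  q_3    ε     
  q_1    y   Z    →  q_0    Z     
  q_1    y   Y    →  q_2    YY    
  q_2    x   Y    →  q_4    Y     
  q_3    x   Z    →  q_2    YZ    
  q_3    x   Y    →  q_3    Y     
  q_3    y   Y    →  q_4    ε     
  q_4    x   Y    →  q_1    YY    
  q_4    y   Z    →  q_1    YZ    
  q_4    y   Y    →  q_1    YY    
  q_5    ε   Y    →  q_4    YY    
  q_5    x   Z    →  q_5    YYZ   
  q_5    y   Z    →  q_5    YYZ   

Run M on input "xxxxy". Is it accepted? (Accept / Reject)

(q_0, xxxxy, Z) ⊢ (q_1, xxxxy, YZ) ⊢ (q_3, xxxy, Z) ⊢ (q_2, xxy, YZ) ⊢ (q_4, xy, YZ) ⊢ (q_1, y, YYZ) ⊢ (q_2, ε, YYYZ)
All input consumed; state q_2 ∈ F.

Accept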